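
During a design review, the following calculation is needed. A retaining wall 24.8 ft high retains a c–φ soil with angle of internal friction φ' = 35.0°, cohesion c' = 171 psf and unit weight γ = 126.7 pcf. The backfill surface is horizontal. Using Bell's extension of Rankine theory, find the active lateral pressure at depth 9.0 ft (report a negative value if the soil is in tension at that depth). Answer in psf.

K_a = (1 − sin φ)/(1 + sin φ) = 0.2710.
σ_a = K_a γ z − 2c√K_a = 0.2710×126.7×9.0 − 2×171×0.5206 = 131.0 psf.

131 psf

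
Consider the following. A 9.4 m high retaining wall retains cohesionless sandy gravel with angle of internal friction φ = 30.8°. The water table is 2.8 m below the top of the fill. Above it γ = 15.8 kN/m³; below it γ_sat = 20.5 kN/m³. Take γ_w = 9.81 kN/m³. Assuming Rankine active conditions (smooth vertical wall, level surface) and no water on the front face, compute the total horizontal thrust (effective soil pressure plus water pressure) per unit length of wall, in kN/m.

403 kN/m

K_a = tan²(45° − φ/2) = 0.3227.
γ' = 20.5 − 9.81 = 10.69 kN/m³. Depth below WT = 6.6 m.
σ'_h at WT = K_a γ d_w = 14.28 kPa; at base = 14.28 + K_a γ' × 6.6 = 37.05 kPa.
P₁ (0–2.8 m) = ½×14.28×2.8 = 19.99. P₂ (2.8–9.4 m) = ½(14.28+37.05)×6.6 = 169.4.
P_w = ½ γ_w h₂² = 0.5×9.81×6.6² = 213.7. Total = 19.99+169.4+213.7 = 403.0 kN/m.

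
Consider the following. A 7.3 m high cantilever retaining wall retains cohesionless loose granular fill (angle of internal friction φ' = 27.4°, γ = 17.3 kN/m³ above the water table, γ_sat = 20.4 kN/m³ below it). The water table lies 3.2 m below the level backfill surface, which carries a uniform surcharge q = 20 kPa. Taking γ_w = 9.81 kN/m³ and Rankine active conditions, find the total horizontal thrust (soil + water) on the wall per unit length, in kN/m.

K_a = tan²(45° − φ/2) = 0.3697.
γ' = 20.4 − 9.81 = 10.59 kN/m³. h₂ = H − d_w = 4.1 m.
σ'_h: at surface K_a·q = 7.394; at WT K_a(q+γd_w) = 27.86; at base K_a(q+γd_w+γ'h₂) = 43.91 kPa.
P₁ = ½(7.394+27.86)×3.2 = 56.40; P₂ = ½(27.86+43.91)×4.1 = 147.1; P_w = ½γ_w h₂² = 82.45.
Total = 56.40+147.1+82.45 = 286.0 kN/m.

286 kN/m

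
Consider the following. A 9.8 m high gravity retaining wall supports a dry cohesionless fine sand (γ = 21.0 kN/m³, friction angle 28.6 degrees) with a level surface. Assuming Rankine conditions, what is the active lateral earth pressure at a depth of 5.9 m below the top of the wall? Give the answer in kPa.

43.7 kPa

K_a = (1 − sin φ)/(1 + sin φ) = 0.3525.
σ_h = K_a γ z = 0.3525 × 21.0 × 5.9 = 43.68 kPa.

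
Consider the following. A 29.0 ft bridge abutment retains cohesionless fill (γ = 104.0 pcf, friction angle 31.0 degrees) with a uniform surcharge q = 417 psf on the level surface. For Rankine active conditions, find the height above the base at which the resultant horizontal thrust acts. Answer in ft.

10.7 ft

K_a = 0.3201.
Triangular part P₁ = ½K_aγH² = 14000 at H/3 = 9.667 ft; rectangular part P₂ = K_a q H = 3871 at H/2 = 14.50 ft.
ȳ = (P₁·9.667 + P₂·14.50)/(P₁+P₂) = 10.71 ft.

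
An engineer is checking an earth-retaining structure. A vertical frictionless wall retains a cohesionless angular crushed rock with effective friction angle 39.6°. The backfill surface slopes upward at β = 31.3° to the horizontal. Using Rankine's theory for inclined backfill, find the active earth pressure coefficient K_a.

0.339

K_a = cos β · (cos β − √(cos²β − cos²φ)) / (cos β + √(cos²β − cos²φ)).
cos β = 0.8545, cos φ = 0.7705, √(cos²β − cos²φ) = 0.3693.
K_a = 0.8545 × (0.8545 − 0.3693)/(0.8545 + 0.3693) = 0.3387.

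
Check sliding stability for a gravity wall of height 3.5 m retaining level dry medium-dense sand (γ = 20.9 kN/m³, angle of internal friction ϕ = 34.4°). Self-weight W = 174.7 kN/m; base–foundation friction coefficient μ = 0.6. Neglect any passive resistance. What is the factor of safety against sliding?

K_a = tan²(45° − 34.4°/2) = 0.2780.
P_a = ½K_aγH² = 0.5×0.2780×20.9×3.5² = 35.59 kN/m, acting at H/3 = 1.167 m above the base.
FS_sliding = μW / P_a = 0.6×174.7 / 35.59 = 2.946.

2.95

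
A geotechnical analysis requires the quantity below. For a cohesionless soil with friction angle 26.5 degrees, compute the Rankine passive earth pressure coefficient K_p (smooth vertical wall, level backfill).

2.61

K_p = (1 + sin φ)/(1 − sin φ) = tan²(45° + 26.5°/2) = 2.611.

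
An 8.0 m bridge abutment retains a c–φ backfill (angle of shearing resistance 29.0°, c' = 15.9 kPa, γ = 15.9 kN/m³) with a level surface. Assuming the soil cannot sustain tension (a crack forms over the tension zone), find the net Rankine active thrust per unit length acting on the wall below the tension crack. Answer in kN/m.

K_a = 0.3470; √K_a = 0.5890.
Tension-crack depth z_c = 2c/(γ√K_a) = 2×15.9/(15.9×0.5890) = 3.395 m.
σ_a at base = K_a γ H − 2c√K_a = 0.3470×15.9×8.0 − 2×15.9×0.5890 = 25.40 kPa.
P_a = ½ × 25.40 × (H − z_c) = 0.5×25.40×4.605 = 58.49 kN/m.

58.5 kN/m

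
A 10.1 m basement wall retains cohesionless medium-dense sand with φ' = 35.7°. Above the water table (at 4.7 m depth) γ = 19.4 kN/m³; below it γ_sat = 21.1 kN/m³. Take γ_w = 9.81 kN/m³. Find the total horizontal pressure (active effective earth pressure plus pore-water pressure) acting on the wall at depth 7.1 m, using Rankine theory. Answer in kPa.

K_a = (1 − sin φ)/(1 + sin φ) = 0.2630.
γ' = 21.1 − 9.81 = 11.29 kN/m³.
Effective vertical stress at 7.1 m: σ'_v = 19.4×4.7 + 11.29×2.40 = 118.3 kPa.
σ'_h = K_a σ'_v = 0.2630 × 118.3 = 31.11 kPa; u = γ_w × 2.40 = 23.54 kPa.
Total σ_h = 31.11 + 23.54 = 54.65 kPa.

54.6 kPa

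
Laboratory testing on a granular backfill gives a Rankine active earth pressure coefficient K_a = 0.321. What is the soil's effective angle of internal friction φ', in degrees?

30.9°

K_a = tan²(45° − φ/2) ⇒ 45° − φ/2 = arctan(√0.321) = 29.53°.
φ = 2(45° − 29.53°) = 30.93°.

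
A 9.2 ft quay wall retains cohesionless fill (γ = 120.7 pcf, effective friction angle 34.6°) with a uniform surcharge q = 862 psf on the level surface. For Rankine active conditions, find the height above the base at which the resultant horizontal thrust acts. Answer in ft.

4.00 ft

K_a = 0.2756.
Triangular part P₁ = ½K_aγH² = 1408 at H/3 = 3.067 ft; rectangular part P₂ = K_a q H = 2186 at H/2 = 4.600 ft.
ȳ = (P₁·3.067 + P₂·4.600)/(P₁+P₂) = 3.999 ft.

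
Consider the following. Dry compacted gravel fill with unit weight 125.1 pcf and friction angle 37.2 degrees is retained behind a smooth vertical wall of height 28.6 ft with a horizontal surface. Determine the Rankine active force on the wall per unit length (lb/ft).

12600 lb/ft

K_a = tan²(45° − φ/2) = 0.2464.
P_a = ½ K_a γ H² = 0.5 × 0.2464 × 125.1 × 28.6² = 12610 lb/ft.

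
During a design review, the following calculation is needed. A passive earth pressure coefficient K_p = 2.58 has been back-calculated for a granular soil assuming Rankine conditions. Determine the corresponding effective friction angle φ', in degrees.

K_p = (1+sin φ)/(1−sin φ) ⇒ sin φ = (K_p − 1)/(K_p + 1) = 0.4413.
φ = arcsin(0.4413) = 26.19°.

26.2°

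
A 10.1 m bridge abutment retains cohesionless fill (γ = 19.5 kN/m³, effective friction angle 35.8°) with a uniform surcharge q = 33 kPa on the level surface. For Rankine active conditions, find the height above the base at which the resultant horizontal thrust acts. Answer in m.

3.79 m

K_a = 0.2619.
Triangular part P₁ = ½K_aγH² = 260.4 at H/3 = 3.367 m; rectangular part P₂ = K_a q H = 87.28 at H/2 = 5.050 m.
ȳ = (P₁·3.367 + P₂·5.050)/(P₁+P₂) = 3.789 m.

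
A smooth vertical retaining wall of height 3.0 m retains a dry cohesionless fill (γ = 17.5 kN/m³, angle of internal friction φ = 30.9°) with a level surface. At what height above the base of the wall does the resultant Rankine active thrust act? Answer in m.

1.00 m

K_a = 0.3214.
The pressure distribution is triangular, so the resultant acts at H/3 above the base = 3.0/3 = 1.000 m.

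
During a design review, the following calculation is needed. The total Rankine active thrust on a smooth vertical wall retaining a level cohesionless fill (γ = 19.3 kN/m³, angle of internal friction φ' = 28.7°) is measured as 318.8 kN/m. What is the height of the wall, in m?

9.70 m

K_a = 0.3511. P_a = ½ K_a γ H² ⇒ H = √(2P_a/(K_a γ)).
H = √(2×318.8/(0.3511×19.3)) = 9.700 m.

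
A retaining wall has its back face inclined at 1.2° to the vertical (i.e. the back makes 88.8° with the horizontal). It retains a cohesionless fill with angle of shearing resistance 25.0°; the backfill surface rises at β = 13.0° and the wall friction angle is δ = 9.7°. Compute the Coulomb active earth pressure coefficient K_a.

K_a = sin²(α+φ) / [sin²α · sin(α−δ) · (1 + √{sin(φ+δ)sin(φ−β) / (sin(α−δ)sin(α+β))})²].
With α = 88.8°, φ = 25.0°, δ = 9.7°, β = 13.0°: K_a = 0.4674.

0.467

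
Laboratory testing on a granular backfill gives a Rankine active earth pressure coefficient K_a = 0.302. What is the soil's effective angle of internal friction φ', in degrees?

K_a = tan²(45° − φ/2) ⇒ 45° − φ/2 = arctan(√0.302) = 28.79°.
φ = 2(45° − 28.79°) = 32.42°.

32.4°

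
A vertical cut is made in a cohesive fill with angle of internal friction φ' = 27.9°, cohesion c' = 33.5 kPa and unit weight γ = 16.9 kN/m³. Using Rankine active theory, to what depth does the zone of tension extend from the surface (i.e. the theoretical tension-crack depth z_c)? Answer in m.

K_a = tan²(45° − 27.9°/2) = 0.3625; √K_a = 0.6020.
The active pressure is zero where K_a γ z = 2c√K_a, so z_c = 2c/(γ√K_a) = 2×33.5/(16.9×0.6020) = 6.585 m.

6.59 m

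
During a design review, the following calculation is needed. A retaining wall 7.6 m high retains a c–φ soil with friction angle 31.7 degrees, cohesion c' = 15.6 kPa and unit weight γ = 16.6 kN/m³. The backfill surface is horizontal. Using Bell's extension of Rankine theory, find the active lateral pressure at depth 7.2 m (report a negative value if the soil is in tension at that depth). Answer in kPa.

19.8 kPa

K_a = (1 − sin φ)/(1 + sin φ) = 0.3111.
σ_a = K_a γ z − 2c√K_a = 0.3111×16.6×7.2 − 2×15.6×0.5577 = 19.78 kPa.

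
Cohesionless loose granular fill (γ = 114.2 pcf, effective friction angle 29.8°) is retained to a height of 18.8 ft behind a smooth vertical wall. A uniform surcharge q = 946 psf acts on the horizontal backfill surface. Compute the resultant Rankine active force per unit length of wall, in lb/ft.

K_a = tan²(45° − φ/2) = 0.3360.
Soil triangle: ½ K_a γ H² = 0.5×0.3360×114.2×18.8² = 6782 lb/ft.
Surcharge rectangle: K_a q H = 0.3360×946×18.8 = 5976 lb/ft.
Total = 6782 + 5976 = 12760 lb/ft.

12800 lb/ft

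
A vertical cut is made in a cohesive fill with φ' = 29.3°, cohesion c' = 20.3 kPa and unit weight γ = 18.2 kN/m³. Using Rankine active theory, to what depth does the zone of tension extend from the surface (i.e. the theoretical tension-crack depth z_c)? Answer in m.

3.81 m

K_a = tan²(45° − 29.3°/2) = 0.3428; √K_a = 0.5855.
The active pressure is zero where K_a γ z = 2c√K_a, so z_c = 2c/(γ√K_a) = 2×20.3/(18.2×0.5855) = 3.810 m.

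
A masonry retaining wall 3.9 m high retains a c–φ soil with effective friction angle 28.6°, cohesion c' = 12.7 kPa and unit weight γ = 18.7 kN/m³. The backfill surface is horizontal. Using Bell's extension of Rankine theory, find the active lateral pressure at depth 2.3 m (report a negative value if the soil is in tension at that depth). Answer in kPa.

0.0816 kPa

K_a = (1 − sin φ)/(1 + sin φ) = 0.3525.
σ_a = K_a γ z − 2c√K_a = 0.3525×18.7×2.3 − 2×12.7×0.5938 = 0.08162 kPa.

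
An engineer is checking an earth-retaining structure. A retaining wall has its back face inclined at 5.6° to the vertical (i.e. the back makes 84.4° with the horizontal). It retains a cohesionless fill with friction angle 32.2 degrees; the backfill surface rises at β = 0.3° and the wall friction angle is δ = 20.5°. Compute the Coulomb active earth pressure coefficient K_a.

K_a = sin²(α+φ) / [sin²α · sin(α−δ) · (1 + √{sin(φ+δ)sin(φ−β) / (sin(α−δ)sin(α+β))})²].
With α = 84.4°, φ = 32.2°, δ = 20.5°, β = 0.3°: K_a = 0.3163.

0.316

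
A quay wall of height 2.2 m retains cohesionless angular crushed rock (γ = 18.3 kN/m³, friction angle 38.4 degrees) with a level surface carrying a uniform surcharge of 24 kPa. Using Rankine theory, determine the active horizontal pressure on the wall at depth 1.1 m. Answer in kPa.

K_a = (1 − sin φ)/(1 + sin φ) = 0.2337.
σ_v = γz + q = 18.3 × 1.1 + 24 = 44.13 kPa.
σ_h = K_a σ_v = 0.2337 × 44.13 = 10.31 kPa.

10.3 kPa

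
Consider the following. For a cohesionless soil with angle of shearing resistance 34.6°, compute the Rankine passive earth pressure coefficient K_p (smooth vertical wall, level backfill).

K_p = (1 + sin φ)/(1 − sin φ) = tan²(45° + 34.6°/2) = 3.628.

3.63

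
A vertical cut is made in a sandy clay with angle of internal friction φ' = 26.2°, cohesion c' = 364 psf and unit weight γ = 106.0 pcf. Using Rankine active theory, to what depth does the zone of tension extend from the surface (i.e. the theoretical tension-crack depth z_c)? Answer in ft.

11.0 ft

K_a = tan²(45° − 26.2°/2) = 0.3874; √K_a = 0.6224.
The active pressure is zero where K_a γ z = 2c√K_a, so z_c = 2c/(γ√K_a) = 2×364/(106.0×0.6224) = 11.03 ft.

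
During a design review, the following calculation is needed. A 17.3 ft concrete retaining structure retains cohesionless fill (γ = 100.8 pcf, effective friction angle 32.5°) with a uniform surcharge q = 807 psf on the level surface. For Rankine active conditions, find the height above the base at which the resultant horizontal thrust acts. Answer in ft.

K_a = 0.3010.
Triangular part P₁ = ½K_aγH² = 4540 at H/3 = 5.767 ft; rectangular part P₂ = K_a q H = 4202 at H/2 = 8.650 ft.
ȳ = (P₁·5.767 + P₂·8.650)/(P₁+P₂) = 7.153 ft.

7.15 ft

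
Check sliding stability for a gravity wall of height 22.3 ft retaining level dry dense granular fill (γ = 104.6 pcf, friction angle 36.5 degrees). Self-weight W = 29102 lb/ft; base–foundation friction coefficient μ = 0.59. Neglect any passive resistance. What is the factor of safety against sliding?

K_a = tan²(45° − 36.5°/2) = 0.2541.
P_a = ½K_aγH² = 0.5×0.2541×104.6×22.3² = 6608 lb/ft, acting at H/3 = 7.433 ft above the base.
FS_sliding = μW / P_a = 0.59×29102 / 6608 = 2.599.

2.60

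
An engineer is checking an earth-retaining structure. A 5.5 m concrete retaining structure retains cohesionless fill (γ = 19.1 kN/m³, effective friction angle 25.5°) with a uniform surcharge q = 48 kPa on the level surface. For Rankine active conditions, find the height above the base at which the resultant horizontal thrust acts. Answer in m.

2.27 m

K_a = 0.3981.
Triangular part P₁ = ½K_aγH² = 115.0 at H/3 = 1.833 m; rectangular part P₂ = K_a q H = 105.1 at H/2 = 2.750 m.
ȳ = (P₁·1.833 + P₂·2.750)/(P₁+P₂) = 2.271 m.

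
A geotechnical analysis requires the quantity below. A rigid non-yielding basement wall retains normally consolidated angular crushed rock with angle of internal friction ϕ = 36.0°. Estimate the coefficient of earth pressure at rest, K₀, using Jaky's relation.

0.412

K₀ = 1 − sin φ' = 1 − sin 36.0° = 0.4122.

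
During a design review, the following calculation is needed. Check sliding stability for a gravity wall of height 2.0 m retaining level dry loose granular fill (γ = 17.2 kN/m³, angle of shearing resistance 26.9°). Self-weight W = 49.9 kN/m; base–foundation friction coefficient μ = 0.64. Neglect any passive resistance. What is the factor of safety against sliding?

K_a = tan²(45° − 26.9°/2) = 0.3770.
P_a = ½K_aγH² = 0.5×0.3770×17.2×2.0² = 12.97 kN/m, acting at H/3 = 0.6667 m above the base.
FS_sliding = μW / P_a = 0.64×49.9 / 12.97 = 2.463.

2.46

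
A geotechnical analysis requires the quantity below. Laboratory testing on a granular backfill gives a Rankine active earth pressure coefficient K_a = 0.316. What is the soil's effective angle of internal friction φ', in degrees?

K_a = tan²(45° − φ/2) ⇒ 45° − φ/2 = arctan(√0.316) = 29.34°.
φ = 2(45° − 29.34°) = 31.32°.

31.3°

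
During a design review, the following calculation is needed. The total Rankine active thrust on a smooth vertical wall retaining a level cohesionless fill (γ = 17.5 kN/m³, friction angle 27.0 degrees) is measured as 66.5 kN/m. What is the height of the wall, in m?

K_a = 0.3755. P_a = ½ K_a γ H² ⇒ H = √(2P_a/(K_a γ)).
H = √(2×66.5/(0.3755×17.5)) = 4.499 m.

4.50 m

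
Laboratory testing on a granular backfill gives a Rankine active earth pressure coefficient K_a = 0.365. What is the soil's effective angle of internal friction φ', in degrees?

27.7°

K_a = tan²(45° − φ/2) ⇒ 45° − φ/2 = arctan(√0.365) = 31.14°.
φ = 2(45° − 31.14°) = 27.72°.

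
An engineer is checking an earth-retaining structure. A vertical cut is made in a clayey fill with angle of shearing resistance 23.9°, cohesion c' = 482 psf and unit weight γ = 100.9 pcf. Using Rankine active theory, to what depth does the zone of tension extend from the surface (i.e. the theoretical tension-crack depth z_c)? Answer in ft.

14.7 ft

K_a = tan²(45° − 23.9°/2) = 0.4233; √K_a = 0.6506.
The active pressure is zero where K_a γ z = 2c√K_a, so z_c = 2c/(γ√K_a) = 2×482/(100.9×0.6506) = 14.68 ft.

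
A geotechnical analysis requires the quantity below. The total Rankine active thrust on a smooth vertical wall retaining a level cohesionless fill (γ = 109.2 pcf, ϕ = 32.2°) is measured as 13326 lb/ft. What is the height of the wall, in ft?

28.3 ft

K_a = 0.3047. P_a = ½ K_a γ H² ⇒ H = √(2P_a/(K_a γ)).
H = √(2×13326/(0.3047×109.2)) = 28.30 ft.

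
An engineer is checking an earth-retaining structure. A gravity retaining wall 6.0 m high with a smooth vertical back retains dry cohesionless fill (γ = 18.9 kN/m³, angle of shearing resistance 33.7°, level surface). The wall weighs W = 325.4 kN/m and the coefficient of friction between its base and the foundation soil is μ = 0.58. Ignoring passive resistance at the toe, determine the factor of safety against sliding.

1.94

K_a = tan²(45° − 33.7°/2) = 0.2863.
P_a = ½K_aγH² = 0.5×0.2863×18.9×6.0² = 97.40 kN/m, acting at H/3 = 2.000 m above the base.
FS_sliding = μW / P_a = 0.58×325.4 / 97.40 = 1.938.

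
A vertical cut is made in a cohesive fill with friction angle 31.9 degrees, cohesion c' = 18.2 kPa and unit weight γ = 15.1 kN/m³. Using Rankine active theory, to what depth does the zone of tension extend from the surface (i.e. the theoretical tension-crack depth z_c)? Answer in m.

K_a = tan²(45° − 31.9°/2) = 0.3085; √K_a = 0.5555.
The active pressure is zero where K_a γ z = 2c√K_a, so z_c = 2c/(γ√K_a) = 2×18.2/(15.1×0.5555) = 4.340 m.

4.34 m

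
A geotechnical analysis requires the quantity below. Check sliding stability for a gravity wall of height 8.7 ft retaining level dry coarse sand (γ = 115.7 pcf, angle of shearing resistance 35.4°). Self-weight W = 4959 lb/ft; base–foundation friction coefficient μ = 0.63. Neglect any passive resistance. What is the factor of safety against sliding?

2.68

K_a = tan²(45° − 35.4°/2) = 0.2664.
P_a = ½K_aγH² = 0.5×0.2664×115.7×8.7² = 1166 lb/ft, acting at H/3 = 2.900 ft above the base.
FS_sliding = μW / P_a = 0.63×4959 / 1166 = 2.678.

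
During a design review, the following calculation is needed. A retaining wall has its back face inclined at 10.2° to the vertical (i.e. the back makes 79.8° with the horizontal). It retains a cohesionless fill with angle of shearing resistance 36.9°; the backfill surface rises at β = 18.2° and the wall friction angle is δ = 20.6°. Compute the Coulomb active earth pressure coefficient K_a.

0.392

K_a = sin²(α+φ) / [sin²α · sin(α−δ) · (1 + √{sin(φ+δ)sin(φ−β) / (sin(α−δ)sin(α+β))})²].
With α = 79.8°, φ = 36.9°, δ = 20.6°, β = 18.2°: K_a = 0.3922.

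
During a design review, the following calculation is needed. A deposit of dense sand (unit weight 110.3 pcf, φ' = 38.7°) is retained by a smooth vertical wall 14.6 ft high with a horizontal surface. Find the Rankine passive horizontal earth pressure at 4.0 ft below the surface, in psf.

1910 psf

K_p = (1 + sin φ)/(1 − sin φ) = 4.337.
σ_h = K_p γ z = 4.337 × 110.3 × 4.0 = 1913 psf.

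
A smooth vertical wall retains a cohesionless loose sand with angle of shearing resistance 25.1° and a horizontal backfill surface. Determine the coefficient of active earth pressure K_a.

K_a = tan²(45° − φ/2) = tan²(32.45°) = 0.4043.

0.404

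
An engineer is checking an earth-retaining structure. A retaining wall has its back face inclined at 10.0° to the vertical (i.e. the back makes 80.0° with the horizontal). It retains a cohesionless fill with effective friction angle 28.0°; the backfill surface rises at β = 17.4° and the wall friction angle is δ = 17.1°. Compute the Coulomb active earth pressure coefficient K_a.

0.547

K_a = sin²(α+φ) / [sin²α · sin(α−δ) · (1 + √{sin(φ+δ)sin(φ−β) / (sin(α−δ)sin(α+β))})²].
With α = 80.0°, φ = 28.0°, δ = 17.1°, β = 17.4°: K_a = 0.5468.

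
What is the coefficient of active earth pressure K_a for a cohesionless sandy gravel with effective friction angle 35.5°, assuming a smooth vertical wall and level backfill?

0.265

K_a = tan²(45° − φ/2) = tan²(27.25°) = 0.2653.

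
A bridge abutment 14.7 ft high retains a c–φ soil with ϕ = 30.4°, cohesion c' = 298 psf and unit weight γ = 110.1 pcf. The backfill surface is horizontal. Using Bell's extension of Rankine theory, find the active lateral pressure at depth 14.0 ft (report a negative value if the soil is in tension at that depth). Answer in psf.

164 psf

K_a = (1 − sin φ)/(1 + sin φ) = 0.3280.
σ_a = K_a γ z − 2c√K_a = 0.3280×110.1×14.0 − 2×298×0.5727 = 164.2 psf.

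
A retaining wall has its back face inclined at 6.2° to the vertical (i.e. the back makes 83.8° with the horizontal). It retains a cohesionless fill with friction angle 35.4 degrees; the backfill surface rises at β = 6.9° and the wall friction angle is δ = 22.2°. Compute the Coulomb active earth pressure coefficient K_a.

K_a = sin²(α+φ) / [sin²α · sin(α−δ) · (1 + √{sin(φ+δ)sin(φ−β) / (sin(α−δ)sin(α+β))})²].
With α = 83.8°, φ = 35.4°, δ = 22.2°, β = 6.9°: K_a = 0.3117.

0.312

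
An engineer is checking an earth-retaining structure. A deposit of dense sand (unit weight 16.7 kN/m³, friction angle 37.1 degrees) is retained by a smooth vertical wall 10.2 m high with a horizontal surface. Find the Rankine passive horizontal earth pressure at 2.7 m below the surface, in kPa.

182 kPa

K_p = (1 + sin φ)/(1 − sin φ) = 4.040.
σ_h = K_p γ z = 4.040 × 16.7 × 2.7 = 182.2 kPa.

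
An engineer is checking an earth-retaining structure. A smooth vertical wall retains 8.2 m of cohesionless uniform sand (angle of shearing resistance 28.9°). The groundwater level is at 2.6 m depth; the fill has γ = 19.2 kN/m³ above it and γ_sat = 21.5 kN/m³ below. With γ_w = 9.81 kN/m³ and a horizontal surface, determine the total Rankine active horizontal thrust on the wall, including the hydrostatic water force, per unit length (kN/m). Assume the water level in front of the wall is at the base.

338 kN/m

K_a = tan²(45° − φ/2) = 0.3484.
γ' = 21.5 − 9.81 = 11.69 kN/m³. Depth below WT = 5.6 m.
σ'_h at WT = K_a γ d_w = 17.39 kPa; at base = 17.39 + K_a γ' × 5.6 = 40.20 kPa.
P₁ (0–2.6 m) = ½×17.39×2.6 = 22.61. P₂ (2.6–8.2 m) = ½(17.39+40.20)×5.6 = 161.2.
P_w = ½ γ_w h₂² = 0.5×9.81×5.6² = 153.8. Total = 22.61+161.2+153.8 = 337.7 kN/m.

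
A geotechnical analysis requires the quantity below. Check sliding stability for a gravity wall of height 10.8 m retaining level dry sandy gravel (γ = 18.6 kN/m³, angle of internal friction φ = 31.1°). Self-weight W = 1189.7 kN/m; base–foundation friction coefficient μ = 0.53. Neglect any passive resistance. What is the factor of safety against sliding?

K_a = tan²(45° − 31.1°/2) = 0.3188.
P_a = ½K_aγH² = 0.5×0.3188×18.6×10.8² = 345.8 kN/m, acting at H/3 = 3.600 m above the base.
FS_sliding = μW / P_a = 0.53×1189.7 / 345.8 = 1.823.

1.82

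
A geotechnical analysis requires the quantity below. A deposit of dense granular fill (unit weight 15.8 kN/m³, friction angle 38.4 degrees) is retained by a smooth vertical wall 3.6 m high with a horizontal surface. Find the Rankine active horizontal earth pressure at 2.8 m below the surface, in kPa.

K_a = (1 − sin φ)/(1 + sin φ) = 0.2337.
σ_h = K_a γ z = 0.2337 × 15.8 × 2.8 = 10.34 kPa.

10.3 kPa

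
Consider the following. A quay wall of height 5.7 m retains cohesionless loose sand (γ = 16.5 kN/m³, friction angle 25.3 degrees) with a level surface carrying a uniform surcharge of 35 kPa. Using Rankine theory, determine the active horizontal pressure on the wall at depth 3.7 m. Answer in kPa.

K_a = (1 − sin φ)/(1 + sin φ) = 0.4012.
σ_v = γz + q = 16.5 × 3.7 + 35 = 96.05 kPa.
σ_h = K_a σ_v = 0.4012 × 96.05 = 38.53 kPa.

38.5 kPa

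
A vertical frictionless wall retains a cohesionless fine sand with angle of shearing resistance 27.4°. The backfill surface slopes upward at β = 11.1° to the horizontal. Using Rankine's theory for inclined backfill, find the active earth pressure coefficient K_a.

K_a = cos β · (cos β − √(cos²β − cos²φ)) / (cos β + √(cos²β − cos²φ)).
cos β = 0.9813, cos φ = 0.8878, √(cos²β − cos²φ) = 0.4180.
K_a = 0.9813 × (0.9813 − 0.4180)/(0.9813 + 0.4180) = 0.3950.

0.395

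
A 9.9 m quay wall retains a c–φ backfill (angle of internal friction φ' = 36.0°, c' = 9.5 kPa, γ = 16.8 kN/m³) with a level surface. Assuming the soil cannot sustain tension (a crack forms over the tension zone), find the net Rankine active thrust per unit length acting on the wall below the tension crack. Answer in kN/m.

K_a = 0.2596; √K_a = 0.5095.
Tension-crack depth z_c = 2c/(γ√K_a) = 2×9.5/(16.8×0.5095) = 2.220 m.
σ_a at base = K_a γ H − 2c√K_a = 0.2596×16.8×9.9 − 2×9.5×0.5095 = 33.50 kPa.
P_a = ½ × 33.50 × (H − z_c) = 0.5×33.50×7.680 = 128.6 kN/m.

129 kN/m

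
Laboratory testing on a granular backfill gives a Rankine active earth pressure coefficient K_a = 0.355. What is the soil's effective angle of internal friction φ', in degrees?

28.4°

K_a = tan²(45° − φ/2) ⇒ 45° − φ/2 = arctan(√0.355) = 30.79°.
φ = 2(45° − 30.79°) = 28.43°.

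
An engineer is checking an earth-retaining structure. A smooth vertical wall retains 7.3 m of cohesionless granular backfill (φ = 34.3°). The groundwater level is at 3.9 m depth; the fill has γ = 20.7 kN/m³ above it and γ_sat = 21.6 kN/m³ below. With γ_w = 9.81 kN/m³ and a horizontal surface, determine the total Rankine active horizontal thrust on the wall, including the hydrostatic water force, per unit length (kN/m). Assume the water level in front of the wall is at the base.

K_a = tan²(45° − φ/2) = 0.2792.
γ' = 21.6 − 9.81 = 11.79 kN/m³. Depth below WT = 3.4 m.
σ'_h at WT = K_a γ d_w = 22.54 kPa; at base = 22.54 + K_a γ' × 3.4 = 33.73 kPa.
P₁ (0–3.9 m) = ½×22.54×3.9 = 43.95. P₂ (3.9–7.3 m) = ½(22.54+33.73)×3.4 = 95.65.
P_w = ½ γ_w h₂² = 0.5×9.81×3.4² = 56.70. Total = 43.95+95.65+56.70 = 196.3 kN/m.

196 kN/m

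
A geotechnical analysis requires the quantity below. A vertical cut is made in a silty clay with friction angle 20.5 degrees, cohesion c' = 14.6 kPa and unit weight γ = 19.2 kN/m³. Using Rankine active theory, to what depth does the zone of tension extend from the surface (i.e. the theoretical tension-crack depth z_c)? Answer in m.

K_a = tan²(45° − 20.5°/2) = 0.4813; √K_a = 0.6937.
The active pressure is zero where K_a γ z = 2c√K_a, so z_c = 2c/(γ√K_a) = 2×14.6/(19.2×0.6937) = 2.192 m.

2.19 m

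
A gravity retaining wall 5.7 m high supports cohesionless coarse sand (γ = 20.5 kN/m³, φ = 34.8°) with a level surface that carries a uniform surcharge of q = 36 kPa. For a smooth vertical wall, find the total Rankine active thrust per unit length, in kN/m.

147 kN/m

K_a = tan²(45° − φ/2) = 0.2733.
Soil triangle: ½ K_a γ H² = 0.5×0.2733×20.5×5.7² = 91.02 kN/m.
Surcharge rectangle: K_a q H = 0.2733×36×5.7 = 56.08 kN/m.
Total = 91.02 + 56.08 = 147.1 kN/m.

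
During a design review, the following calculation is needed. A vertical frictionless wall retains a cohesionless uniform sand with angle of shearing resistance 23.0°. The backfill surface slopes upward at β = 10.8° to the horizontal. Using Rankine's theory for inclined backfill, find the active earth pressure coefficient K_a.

0.474

K_a = cos β · (cos β − √(cos²β − cos²φ)) / (cos β + √(cos²β − cos²φ)).
cos β = 0.9823, cos φ = 0.9205, √(cos²β − cos²φ) = 0.3429.
K_a = 0.9823 × (0.9823 − 0.3429)/(0.9823 + 0.3429) = 0.4740.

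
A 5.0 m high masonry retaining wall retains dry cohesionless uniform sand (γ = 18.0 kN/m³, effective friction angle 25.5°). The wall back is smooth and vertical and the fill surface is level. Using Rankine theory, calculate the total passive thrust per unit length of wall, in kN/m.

565 kN/m

K_p = tan²(45° + φ/2) = 2.512.
P_p = ½ K_p γ H² = 0.5 × 2.512 × 18.0 × 5.0² = 565.2 kN/m.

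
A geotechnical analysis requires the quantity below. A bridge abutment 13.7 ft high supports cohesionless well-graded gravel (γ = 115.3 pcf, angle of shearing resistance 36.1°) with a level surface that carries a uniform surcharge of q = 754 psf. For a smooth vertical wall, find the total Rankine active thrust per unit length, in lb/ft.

5470 lb/ft

K_a = tan²(45° − φ/2) = 0.2585.
Soil triangle: ½ K_a γ H² = 0.5×0.2585×115.3×13.7² = 2797 lb/ft.
Surcharge rectangle: K_a q H = 0.2585×754×13.7 = 2670 lb/ft.
Total = 2797 + 2670 = 5467 lb/ft.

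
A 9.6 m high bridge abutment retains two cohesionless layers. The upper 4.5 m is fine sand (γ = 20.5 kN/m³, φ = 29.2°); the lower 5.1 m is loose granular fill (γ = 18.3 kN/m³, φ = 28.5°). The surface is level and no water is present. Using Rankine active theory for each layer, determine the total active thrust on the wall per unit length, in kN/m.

K_a1 = tan²(45°−29.2°/2) = 0.3442; K_a2 = tan²(45°−28.5°/2) = 0.3540.
Layer 1: σ at base = K_a1 γ₁ h₁ = 31.75 kPa; P₁ = ½×31.75×4.5 = 71.45.
Layer 2: σ_v at top = γ₁h₁ = 92.25; σ_h top = K_a2×92.25 = 32.65; σ_h base = K_a2×(92.25+18.3×5.1) = 65.69.
P₂ = ½(32.65+65.69)×5.1 = 250.8. Total P_a = 71.45+250.8 = 322.2 kN/m.

322 kN/m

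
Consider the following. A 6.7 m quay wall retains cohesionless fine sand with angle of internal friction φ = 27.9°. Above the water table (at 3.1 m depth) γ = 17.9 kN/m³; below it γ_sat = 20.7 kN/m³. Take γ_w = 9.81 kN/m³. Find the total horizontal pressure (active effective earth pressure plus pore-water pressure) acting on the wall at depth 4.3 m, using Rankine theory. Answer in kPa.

K_a = (1 − sin φ)/(1 + sin φ) = 0.3625.
γ' = 20.7 − 9.81 = 10.89 kN/m³.
Effective vertical stress at 4.3 m: σ'_v = 17.9×3.1 + 10.89×1.20 = 68.56 kPa.
σ'_h = K_a σ'_v = 0.3625 × 68.56 = 24.85 kPa; u = γ_w × 1.20 = 11.77 kPa.
Total σ_h = 24.85 + 11.77 = 36.62 kPa.

36.6 kPa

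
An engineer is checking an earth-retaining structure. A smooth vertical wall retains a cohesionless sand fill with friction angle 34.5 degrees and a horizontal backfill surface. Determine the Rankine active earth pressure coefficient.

0.277

K_a = (1 − sin φ)/(1 + sin φ) = (1 − sin 34.5°)/(1 + sin 34.5°) = 0.2768.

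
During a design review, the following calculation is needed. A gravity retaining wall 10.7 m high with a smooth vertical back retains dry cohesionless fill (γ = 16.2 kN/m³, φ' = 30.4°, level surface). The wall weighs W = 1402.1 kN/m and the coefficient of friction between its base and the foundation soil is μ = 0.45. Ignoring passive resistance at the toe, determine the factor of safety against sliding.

K_a = tan²(45° − 30.4°/2) = 0.3280.
P_a = ½K_aγH² = 0.5×0.3280×16.2×10.7² = 304.2 kN/m, acting at H/3 = 3.567 m above the base.
FS_sliding = μW / P_a = 0.45×1402.1 / 304.2 = 2.074.

2.07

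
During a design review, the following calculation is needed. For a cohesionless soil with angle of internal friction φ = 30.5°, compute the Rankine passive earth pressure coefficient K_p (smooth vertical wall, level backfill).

3.06

K_p = (1 + sin φ)/(1 − sin φ) = tan²(45° + 30.5°/2) = 3.061.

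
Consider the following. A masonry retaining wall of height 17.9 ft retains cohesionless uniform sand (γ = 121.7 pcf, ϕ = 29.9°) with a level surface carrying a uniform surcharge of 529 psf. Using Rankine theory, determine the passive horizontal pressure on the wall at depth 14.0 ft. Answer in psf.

K_p = (1 + sin φ)/(1 − sin φ) = 2.988.
σ_v = γz + q = 121.7 × 14.0 + 529 = 2233 psf.
σ_h = K_p σ_v = 2.988 × 2233 = 6671 psf.

6670 psf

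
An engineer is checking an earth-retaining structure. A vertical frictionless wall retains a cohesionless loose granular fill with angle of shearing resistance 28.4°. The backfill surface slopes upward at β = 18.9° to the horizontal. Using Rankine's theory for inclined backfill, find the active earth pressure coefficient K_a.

K_a = cos β · (cos β − √(cos²β − cos²φ)) / (cos β + √(cos²β − cos²φ)).
cos β = 0.9461, cos φ = 0.8796, √(cos²β − cos²φ) = 0.3483.
K_a = 0.9461 × (0.9461 − 0.3483)/(0.9461 + 0.3483) = 0.4370.

0.437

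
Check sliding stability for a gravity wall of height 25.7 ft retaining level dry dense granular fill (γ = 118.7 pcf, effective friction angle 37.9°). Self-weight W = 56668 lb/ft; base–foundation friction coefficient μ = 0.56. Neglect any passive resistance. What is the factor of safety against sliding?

3.39

K_a = tan²(45° − 37.9°/2) = 0.2389.
P_a = ½K_aγH² = 0.5×0.2389×118.7×25.7² = 9366 lb/ft, acting at H/3 = 8.567 ft above the base.
FS_sliding = μW / P_a = 0.56×56668 / 9366 = 3.388.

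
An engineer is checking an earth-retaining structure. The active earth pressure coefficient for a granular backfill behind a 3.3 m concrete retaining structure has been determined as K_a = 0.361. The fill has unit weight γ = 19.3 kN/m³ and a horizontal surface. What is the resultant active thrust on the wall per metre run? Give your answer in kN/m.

37.9 kN/m

P = ½ K_a γ H² = 0.5 × 0.361 × 19.3 × 3.3² = 37.94 kN/m.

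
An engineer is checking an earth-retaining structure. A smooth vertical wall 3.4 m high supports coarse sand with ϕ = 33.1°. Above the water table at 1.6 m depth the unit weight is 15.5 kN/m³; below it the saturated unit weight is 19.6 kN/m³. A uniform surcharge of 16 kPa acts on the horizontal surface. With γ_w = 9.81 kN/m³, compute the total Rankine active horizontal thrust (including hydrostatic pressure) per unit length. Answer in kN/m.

K_a = tan²(45° − φ/2) = 0.2936.
γ' = 19.6 − 9.81 = 9.790 kN/m³. h₂ = H − d_w = 1.8 m.
σ'_h: at surface K_a·q = 4.697; at WT K_a(q+γd_w) = 11.98; at base K_a(q+γd_w+γ'h₂) = 17.15 kPa.
P₁ = ½(4.697+11.98)×1.6 = 13.34; P₂ = ½(11.98+17.15)×1.8 = 26.22; P_w = ½γ_w h₂² = 15.89.
Total = 13.34+26.22+15.89 = 55.45 kN/m.

55.4 kN/m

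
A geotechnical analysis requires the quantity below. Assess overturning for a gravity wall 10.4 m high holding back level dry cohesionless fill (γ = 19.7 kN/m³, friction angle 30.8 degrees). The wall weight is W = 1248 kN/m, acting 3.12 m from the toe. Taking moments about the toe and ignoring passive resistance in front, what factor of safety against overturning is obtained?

K_a = tan²(45° − 30.8°/2) = 0.3227.
P_a = ½K_aγH² = 0.5×0.3227×19.7×10.4² = 343.8 kN/m, acting at H/3 = 3.467 m above the base.
Overturning moment M_o = P_a × H/3 = 343.8 × 3.467 = 1192.
Resisting moment M_r = W × 3.12 = 1248 × 3.12 = 3894.
FS_overturning = M_r/M_o = 3894/1192 = 3.267.

3.27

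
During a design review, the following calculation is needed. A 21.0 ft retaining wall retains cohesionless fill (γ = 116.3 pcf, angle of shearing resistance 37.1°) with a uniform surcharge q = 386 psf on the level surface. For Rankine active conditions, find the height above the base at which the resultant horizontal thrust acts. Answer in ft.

7.84 ft

K_a = 0.2475.
Triangular part P₁ = ½K_aγH² = 6347 at H/3 = 7.000 ft; rectangular part P₂ = K_a q H = 2006 at H/2 = 10.50 ft.
ȳ = (P₁·7.000 + P₂·10.50)/(P₁+P₂) = 7.841 ft.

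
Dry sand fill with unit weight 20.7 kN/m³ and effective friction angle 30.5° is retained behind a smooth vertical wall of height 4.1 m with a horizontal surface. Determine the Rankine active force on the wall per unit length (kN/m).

K_a = tan²(45° − φ/2) = 0.3267.
P_a = ½ K_a γ H² = 0.5 × 0.3267 × 20.7 × 4.1² = 56.83 kN/m.

56.8 kN/m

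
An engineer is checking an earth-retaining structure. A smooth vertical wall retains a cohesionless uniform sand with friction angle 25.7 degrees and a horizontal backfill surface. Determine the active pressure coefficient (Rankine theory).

K_a = (1 − sin φ)/(1 + sin φ) = (1 − sin 25.7°)/(1 + sin 25.7°) = 0.3950.

0.395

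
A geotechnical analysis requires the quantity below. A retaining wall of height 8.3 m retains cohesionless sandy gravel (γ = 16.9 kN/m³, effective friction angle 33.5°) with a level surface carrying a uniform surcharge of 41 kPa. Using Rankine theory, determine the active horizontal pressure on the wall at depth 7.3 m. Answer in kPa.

47.5 kPa

K_a = (1 − sin φ)/(1 + sin φ) = 0.2887.
σ_v = γz + q = 16.9 × 7.3 + 41 = 164.4 kPa.
σ_h = K_a σ_v = 0.2887 × 164.4 = 47.46 kPa.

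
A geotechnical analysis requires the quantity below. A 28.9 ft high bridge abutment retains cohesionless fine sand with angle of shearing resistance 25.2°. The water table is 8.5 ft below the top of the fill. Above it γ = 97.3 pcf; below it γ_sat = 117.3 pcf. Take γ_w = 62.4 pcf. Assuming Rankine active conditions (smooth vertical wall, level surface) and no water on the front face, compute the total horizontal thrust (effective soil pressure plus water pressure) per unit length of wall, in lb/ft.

25800 lb/ft

K_a = tan²(45° − φ/2) = 0.4027.
γ' = 117.3 − 62.4 = 54.90 pcf. Depth below WT = 20.4 ft.
σ'_h at WT = K_a γ d_w = 333.1 psf; at base = 333.1 + K_a γ' × 20.4 = 784.1 psf.
P₁ (0–8.5 ft) = ½×333.1×8.5 = 1416. P₂ (8.5–28.9 ft) = ½(333.1+784.1)×20.4 = 11400.
P_w = ½ γ_w h₂² = 0.5×62.4×20.4² = 12980. Total = 1416+11400+12980 = 25800 lb/ft.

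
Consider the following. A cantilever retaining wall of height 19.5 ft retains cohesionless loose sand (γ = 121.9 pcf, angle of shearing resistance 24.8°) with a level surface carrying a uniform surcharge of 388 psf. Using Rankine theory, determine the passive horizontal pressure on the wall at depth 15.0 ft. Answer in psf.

K_p = (1 + sin φ)/(1 − sin φ) = 2.445.
σ_v = γz + q = 121.9 × 15.0 + 388 = 2216 psf.
σ_h = K_p σ_v = 2.445 × 2216 = 5419 psf.

5420 psf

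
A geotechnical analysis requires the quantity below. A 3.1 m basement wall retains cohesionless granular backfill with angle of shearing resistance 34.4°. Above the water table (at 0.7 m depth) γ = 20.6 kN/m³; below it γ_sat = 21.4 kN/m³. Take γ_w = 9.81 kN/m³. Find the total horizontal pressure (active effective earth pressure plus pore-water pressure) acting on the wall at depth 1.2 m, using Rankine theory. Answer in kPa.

10.5 kPa

K_a = (1 − sin φ)/(1 + sin φ) = 0.2780.
γ' = 21.4 − 9.81 = 11.59 kN/m³.
Effective vertical stress at 1.2 m: σ'_v = 20.6×0.7 + 11.59×0.500 = 20.21 kPa.
σ'_h = K_a σ'_v = 0.2780 × 20.21 = 5.619 kPa; u = γ_w × 0.500 = 4.905 kPa.
Total σ_h = 5.619 + 4.905 = 10.52 kPa.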